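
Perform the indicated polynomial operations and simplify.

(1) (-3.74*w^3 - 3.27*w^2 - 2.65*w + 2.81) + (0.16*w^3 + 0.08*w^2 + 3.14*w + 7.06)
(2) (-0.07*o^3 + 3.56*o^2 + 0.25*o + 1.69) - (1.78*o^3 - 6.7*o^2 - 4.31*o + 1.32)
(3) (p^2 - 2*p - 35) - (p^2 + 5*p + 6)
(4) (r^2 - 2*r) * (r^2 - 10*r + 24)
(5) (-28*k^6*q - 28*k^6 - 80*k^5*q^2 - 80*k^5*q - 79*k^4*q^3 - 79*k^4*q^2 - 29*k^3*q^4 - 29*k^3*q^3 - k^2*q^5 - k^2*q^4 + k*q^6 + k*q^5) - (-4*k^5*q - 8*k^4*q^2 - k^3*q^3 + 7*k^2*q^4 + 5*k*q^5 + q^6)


(1) = -3.58*w^3 - 3.19*w^2 + 0.49*w + 9.87
(2) = -1.85*o^3 + 10.26*o^2 + 4.56*o + 0.37
(3) = -7*p - 41
(4) = r^4 - 12*r^3 + 44*r^2 - 48*r
(5) = -28*k^6*q - 28*k^6 - 80*k^5*q^2 - 76*k^5*q - 79*k^4*q^3 - 71*k^4*q^2 - 29*k^3*q^4 - 28*k^3*q^3 - k^2*q^5 - 8*k^2*q^4 + k*q^6 - 4*k*q^5 - q^6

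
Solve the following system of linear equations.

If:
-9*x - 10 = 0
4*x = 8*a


Then:
a = -5/9
x = -10/9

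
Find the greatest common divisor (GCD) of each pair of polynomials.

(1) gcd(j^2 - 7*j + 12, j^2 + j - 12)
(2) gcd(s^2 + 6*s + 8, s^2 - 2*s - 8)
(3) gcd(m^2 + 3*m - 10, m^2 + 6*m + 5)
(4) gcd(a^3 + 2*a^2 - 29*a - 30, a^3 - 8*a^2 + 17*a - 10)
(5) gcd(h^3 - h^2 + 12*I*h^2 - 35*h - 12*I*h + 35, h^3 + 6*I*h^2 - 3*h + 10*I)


(1) = gcd((j - 4)*(j - 3), (j - 3)*(j + 4)) = j - 3
(2) = s + 2
(3) = m + 5
(4) = a - 5
(5) = gcd((h - 1)*(h + 5*I)*(h + 7*I), (h - I)*(h + 2*I)*(h + 5*I)) = h + 5*I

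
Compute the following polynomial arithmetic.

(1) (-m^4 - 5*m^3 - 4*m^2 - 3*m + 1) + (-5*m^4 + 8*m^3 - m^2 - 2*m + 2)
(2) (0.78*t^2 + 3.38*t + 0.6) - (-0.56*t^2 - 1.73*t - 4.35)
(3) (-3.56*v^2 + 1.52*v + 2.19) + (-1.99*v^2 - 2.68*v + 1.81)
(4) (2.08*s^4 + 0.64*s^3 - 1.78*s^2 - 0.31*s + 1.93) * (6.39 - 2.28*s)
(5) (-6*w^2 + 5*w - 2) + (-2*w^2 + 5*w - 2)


(1) = -6*m^4 + 3*m^3 - 5*m^2 - 5*m + 3
(2) = 1.34*t^2 + 5.11*t + 4.95
(3) = -5.55*v^2 - 1.16*v + 4.0
(4) = -4.7424*s^5 + 11.832*s^4 + 8.148*s^3 - 10.6674*s^2 - 6.3813*s + 12.3327
(5) = -8*w^2 + 10*w - 4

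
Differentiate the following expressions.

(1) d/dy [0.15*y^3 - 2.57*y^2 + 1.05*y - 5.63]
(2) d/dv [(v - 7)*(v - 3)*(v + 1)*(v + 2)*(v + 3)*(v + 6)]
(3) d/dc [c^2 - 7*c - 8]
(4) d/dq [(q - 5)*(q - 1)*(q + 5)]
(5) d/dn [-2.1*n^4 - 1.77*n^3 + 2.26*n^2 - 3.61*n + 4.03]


(1) = 0.45*y^2 - 5.14*y + 1.05
(2) = 6*v^5 + 10*v^4 - 208*v^3 - 438*v^2 + 606*v + 1152
(3) = 2*c - 7
(4) = 3*q^2 - 2*q - 25
(5) = -8.4*n^3 - 5.31*n^2 + 4.52*n - 3.61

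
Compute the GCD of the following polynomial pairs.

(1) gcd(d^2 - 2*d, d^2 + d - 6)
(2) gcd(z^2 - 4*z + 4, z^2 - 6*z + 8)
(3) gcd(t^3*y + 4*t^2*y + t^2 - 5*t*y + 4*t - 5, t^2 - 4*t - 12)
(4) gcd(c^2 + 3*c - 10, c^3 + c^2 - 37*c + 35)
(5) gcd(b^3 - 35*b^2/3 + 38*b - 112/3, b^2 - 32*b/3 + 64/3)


(1) = gcd(d*(d - 2), (d - 2)*(d + 3)) = d - 2
(2) = z - 2
(3) = 1
(4) = 1
(5) = gcd((b - 7)*(b - 8/3)*(b - 2), (b - 8)*(b - 8/3)) = b - 8/3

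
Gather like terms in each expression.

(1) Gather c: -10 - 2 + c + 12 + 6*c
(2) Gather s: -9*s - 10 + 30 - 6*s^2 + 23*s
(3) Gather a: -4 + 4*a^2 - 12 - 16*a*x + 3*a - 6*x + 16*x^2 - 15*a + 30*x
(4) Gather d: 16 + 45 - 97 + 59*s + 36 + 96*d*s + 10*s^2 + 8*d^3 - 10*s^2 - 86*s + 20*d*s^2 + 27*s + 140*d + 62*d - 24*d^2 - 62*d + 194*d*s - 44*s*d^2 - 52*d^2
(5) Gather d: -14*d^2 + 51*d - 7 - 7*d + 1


(1) = 7*c
(2) = -6*s^2 + 14*s + 20
(3) = 4*a^2 + a*(-16*x - 12) + 16*x^2 + 24*x - 16
(4) = 8*d^3 + d^2*(-44*s - 76) + d*(20*s^2 + 290*s + 140)
(5) = -14*d^2 + 44*d - 6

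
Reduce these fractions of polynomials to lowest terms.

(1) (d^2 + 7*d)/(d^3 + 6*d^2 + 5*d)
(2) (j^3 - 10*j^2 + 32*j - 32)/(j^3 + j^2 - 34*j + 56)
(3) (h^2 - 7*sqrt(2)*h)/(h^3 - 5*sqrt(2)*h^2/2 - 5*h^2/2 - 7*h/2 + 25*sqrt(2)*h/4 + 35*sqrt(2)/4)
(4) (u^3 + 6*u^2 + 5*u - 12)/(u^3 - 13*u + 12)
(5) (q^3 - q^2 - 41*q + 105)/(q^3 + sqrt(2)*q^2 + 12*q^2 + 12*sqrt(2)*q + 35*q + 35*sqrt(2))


(1) = (d + 7)/(d^2 + 6*d + 5)
(2) = (j - 4)/(j + 7)
(3) = (4*h^2 - 28*sqrt(2)*h)/(4*h^3 + h^2*(-10*sqrt(2) - 10) + h*(-14 + 25*sqrt(2)) + 35*sqrt(2))
(4) = (u + 3)/(u - 3)
(5) = (q^2 - 8*q + 15)/(q^2 + q*(sqrt(2) + 5) + 5*sqrt(2))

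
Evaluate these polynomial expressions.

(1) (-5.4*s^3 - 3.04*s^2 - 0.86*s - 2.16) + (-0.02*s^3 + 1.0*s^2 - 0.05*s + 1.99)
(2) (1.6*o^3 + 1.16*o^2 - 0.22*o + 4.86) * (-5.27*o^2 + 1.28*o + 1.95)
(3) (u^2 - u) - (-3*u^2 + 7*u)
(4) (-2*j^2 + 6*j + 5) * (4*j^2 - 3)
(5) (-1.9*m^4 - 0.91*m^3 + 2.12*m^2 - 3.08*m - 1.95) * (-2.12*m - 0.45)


(1) = -5.42*s^3 - 2.04*s^2 - 0.91*s - 0.17
(2) = -8.432*o^5 - 4.0652*o^4 + 5.7642*o^3 - 23.6318*o^2 + 5.7918*o + 9.477
(3) = 4*u^2 - 8*u
(4) = -8*j^4 + 24*j^3 + 26*j^2 - 18*j - 15
(5) = 4.028*m^5 + 2.7842*m^4 - 4.0849*m^3 + 5.5756*m^2 + 5.52*m + 0.8775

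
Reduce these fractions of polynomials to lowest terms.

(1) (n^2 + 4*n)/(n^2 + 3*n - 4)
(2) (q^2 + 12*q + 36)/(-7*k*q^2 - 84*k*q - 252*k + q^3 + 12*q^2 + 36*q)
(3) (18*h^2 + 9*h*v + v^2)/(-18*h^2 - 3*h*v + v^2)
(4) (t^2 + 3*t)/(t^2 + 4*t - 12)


(1) = n/(n - 1)
(2) = 1/(-7*k + q)
(3) = (6*h + v)/(-6*h + v)
(4) = (t^2 + 3*t)/(t^2 + 4*t - 12)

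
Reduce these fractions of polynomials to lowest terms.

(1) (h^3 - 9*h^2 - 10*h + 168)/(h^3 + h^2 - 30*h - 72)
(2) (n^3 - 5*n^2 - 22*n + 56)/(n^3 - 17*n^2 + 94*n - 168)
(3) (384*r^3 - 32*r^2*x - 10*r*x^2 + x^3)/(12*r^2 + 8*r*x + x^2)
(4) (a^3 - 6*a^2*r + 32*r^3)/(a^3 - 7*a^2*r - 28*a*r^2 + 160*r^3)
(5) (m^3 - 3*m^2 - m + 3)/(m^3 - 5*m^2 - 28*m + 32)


(1) = (h - 7)/(h + 3)
(2) = (n^2 + 2*n - 8)/(n^2 - 10*n + 24)
(3) = (64*r^2 - 16*r*x + x^2)/(2*r + x)
(4) = (-a^2 + 2*a*r + 8*r^2)/(-a^2 + 3*a*r + 40*r^2)
(5) = (m^2 - 2*m - 3)/(m^2 - 4*m - 32)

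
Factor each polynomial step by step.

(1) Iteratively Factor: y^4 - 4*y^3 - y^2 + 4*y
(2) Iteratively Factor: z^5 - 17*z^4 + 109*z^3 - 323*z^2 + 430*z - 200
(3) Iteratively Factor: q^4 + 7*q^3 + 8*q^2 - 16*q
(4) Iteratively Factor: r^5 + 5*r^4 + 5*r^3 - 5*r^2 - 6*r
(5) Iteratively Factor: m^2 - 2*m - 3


(1) = (y - 4)*(y^3 - y) = y*(y - 4)*(y^2 - 1) = y*(y - 4)*(y - 1)*(y + 1)
(2) = (z - 5)*(z^4 - 12*z^3 + 49*z^2 - 78*z + 40) = (z - 5)*(z - 2)*(z^3 - 10*z^2 + 29*z - 20) = (z - 5)*(z - 4)*(z - 2)*(z^2 - 6*z + 5) = (z - 5)^2*(z - 4)*(z - 2)*(z - 1)
(3) = (q + 4)*(q^3 + 3*q^2 - 4*q) = (q + 4)^2*(q^2 - q) = q*(q + 4)^2*(q - 1)
(4) = (r + 2)*(r^4 + 3*r^3 - r^2 - 3*r) = (r + 2)*(r + 3)*(r^3 - r) = (r + 1)*(r + 2)*(r + 3)*(r^2 - r) = (r - 1)*(r + 1)*(r + 2)*(r + 3)*(r)
(5) = (m - 3)*(m + 1)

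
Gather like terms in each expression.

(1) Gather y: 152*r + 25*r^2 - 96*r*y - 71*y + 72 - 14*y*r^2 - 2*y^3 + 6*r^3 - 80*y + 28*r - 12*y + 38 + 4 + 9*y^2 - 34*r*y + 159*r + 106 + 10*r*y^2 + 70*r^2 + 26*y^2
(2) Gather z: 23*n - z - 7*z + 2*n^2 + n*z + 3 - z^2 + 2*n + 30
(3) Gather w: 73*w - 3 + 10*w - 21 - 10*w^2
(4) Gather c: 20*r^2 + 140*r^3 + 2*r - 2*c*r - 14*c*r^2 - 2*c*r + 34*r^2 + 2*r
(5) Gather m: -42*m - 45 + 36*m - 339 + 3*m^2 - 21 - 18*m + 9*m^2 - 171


(1) = 6*r^3 + 95*r^2 + 339*r - 2*y^3 + y^2*(10*r + 35) + y*(-14*r^2 - 130*r - 163) + 220
(2) = 2*n^2 + 25*n - z^2 + z*(n - 8) + 33
(3) = -10*w^2 + 83*w - 24
(4) = c*(-14*r^2 - 4*r) + 140*r^3 + 54*r^2 + 4*r
(5) = 12*m^2 - 24*m - 576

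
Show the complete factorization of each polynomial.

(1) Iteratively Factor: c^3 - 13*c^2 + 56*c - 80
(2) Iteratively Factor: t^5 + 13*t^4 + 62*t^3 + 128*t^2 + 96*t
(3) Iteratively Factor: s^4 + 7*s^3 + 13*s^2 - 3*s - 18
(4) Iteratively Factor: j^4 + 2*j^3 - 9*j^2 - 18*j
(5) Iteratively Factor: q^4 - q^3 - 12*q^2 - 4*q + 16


(1) = (c - 4)*(c^2 - 9*c + 20) = (c - 5)*(c - 4)*(c - 4)
(2) = (t)*(t^4 + 13*t^3 + 62*t^2 + 128*t + 96) = t*(t + 4)*(t^3 + 9*t^2 + 26*t + 24) = t*(t + 4)^2*(t^2 + 5*t + 6) = t*(t + 3)*(t + 4)^2*(t + 2)
(3) = (s + 2)*(s^3 + 5*s^2 + 3*s - 9) = (s + 2)*(s + 3)*(s^2 + 2*s - 3) = (s - 1)*(s + 2)*(s + 3)*(s + 3)
(4) = (j - 3)*(j^3 + 5*j^2 + 6*j) = j*(j - 3)*(j^2 + 5*j + 6) = j*(j - 3)*(j + 2)*(j + 3)
(5) = (q + 2)*(q^3 - 3*q^2 - 6*q + 8) = (q + 2)^2*(q^2 - 5*q + 4) = (q - 4)*(q + 2)^2*(q - 1)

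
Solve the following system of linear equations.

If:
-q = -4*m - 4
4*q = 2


Then:
m = -7/8
q = 1/2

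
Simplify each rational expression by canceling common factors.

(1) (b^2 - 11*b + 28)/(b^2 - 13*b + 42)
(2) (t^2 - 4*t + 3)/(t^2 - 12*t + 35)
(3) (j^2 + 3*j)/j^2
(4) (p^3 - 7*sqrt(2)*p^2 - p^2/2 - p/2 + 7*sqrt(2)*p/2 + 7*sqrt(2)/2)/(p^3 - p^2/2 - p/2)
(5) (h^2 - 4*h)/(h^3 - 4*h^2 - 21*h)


(1) = (b - 4)/(b - 6)
(2) = (t^2 - 4*t + 3)/(t^2 - 12*t + 35)
(3) = (j + 3)/j
(4) = (4*p - 28*sqrt(2))/(4*p)
(5) = (h - 4)/(h^2 - 4*h - 21)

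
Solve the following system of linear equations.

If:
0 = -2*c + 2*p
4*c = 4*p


Then:
c = p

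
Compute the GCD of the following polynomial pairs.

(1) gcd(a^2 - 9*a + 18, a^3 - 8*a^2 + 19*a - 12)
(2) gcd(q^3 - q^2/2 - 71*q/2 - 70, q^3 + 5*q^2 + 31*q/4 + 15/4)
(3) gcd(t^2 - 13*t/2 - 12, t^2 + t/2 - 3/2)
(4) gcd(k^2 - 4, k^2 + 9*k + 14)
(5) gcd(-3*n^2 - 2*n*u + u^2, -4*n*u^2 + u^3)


(1) = a - 3
(2) = gcd((q - 7)*(q + 5/2)*(q + 4), (q + 1)*(q + 3/2)*(q + 5/2)) = q + 5/2
(3) = gcd((t - 8)*(t + 3/2), (t - 1)*(t + 3/2)) = t + 3/2
(4) = k + 2
(5) = 1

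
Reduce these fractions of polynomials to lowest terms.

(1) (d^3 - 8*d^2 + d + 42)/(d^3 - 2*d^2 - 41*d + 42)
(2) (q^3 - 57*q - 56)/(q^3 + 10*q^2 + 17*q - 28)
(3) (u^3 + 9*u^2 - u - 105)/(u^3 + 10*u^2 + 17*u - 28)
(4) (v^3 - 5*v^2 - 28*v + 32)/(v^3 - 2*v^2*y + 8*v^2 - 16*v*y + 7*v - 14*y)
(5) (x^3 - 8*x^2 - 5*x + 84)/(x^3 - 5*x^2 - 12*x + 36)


(1) = (d^2 - d - 6)/(d^2 + 5*d - 6)
(2) = (q^2 - 7*q - 8)/(q^2 + 3*q - 4)
(3) = (u^2 + 2*u - 15)/(u^2 + 3*u - 4)
(4) = (-v^3 + 5*v^2 + 28*v - 32)/(-v^3 + 2*v^2*y - 8*v^2 + 16*v*y - 7*v + 14*y)
(5) = (x^2 - 11*x + 28)/(x^2 - 8*x + 12)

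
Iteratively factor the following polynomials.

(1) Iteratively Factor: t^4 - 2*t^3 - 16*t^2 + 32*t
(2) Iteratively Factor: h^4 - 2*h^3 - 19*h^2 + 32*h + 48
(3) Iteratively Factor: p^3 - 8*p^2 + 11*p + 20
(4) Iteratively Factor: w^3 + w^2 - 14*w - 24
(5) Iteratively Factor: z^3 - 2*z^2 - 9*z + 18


(1) = (t)*(t^3 - 2*t^2 - 16*t + 32) = t*(t - 2)*(t^2 - 16) = t*(t - 2)*(t + 4)*(t - 4)
(2) = (h - 4)*(h^3 + 2*h^2 - 11*h - 12) = (h - 4)*(h + 1)*(h^2 + h - 12) = (h - 4)*(h - 3)*(h + 1)*(h + 4)
(3) = (p + 1)*(p^2 - 9*p + 20) = (p - 4)*(p + 1)*(p - 5)
(4) = (w + 3)*(w^2 - 2*w - 8) = (w - 4)*(w + 3)*(w + 2)
(5) = (z + 3)*(z^2 - 5*z + 6) = (z - 3)*(z + 3)*(z - 2)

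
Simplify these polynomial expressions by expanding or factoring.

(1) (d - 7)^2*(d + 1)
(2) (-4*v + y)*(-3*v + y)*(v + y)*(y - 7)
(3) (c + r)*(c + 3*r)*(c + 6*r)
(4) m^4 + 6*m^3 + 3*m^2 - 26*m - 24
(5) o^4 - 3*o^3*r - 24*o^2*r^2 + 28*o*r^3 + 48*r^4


(1) = d^3 - 13*d^2 + 35*d + 49
(2) = 12*v^3*y - 84*v^3 + 5*v^2*y^2 - 35*v^2*y - 6*v*y^3 + 42*v*y^2 + y^4 - 7*y^3
(3) = c^3 + 10*c^2*r + 27*c*r^2 + 18*r^3
(4) = (m - 2)*(m + 1)*(m + 3)*(m + 4)
(5) = (o - 6*r)*(o - 2*r)*(o + r)*(o + 4*r)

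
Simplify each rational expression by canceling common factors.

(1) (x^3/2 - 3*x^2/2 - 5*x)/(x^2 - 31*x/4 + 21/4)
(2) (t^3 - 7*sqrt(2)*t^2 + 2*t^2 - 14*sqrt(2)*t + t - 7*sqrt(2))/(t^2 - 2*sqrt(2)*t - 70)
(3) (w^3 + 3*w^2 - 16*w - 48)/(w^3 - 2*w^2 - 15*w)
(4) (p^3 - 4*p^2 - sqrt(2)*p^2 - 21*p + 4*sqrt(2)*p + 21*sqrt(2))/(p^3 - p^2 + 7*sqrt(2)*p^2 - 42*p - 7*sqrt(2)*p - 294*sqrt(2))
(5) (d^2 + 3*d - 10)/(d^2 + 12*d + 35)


(1) = (2*x^3 - 6*x^2 - 20*x)/(4*x^2 - 31*x + 21)
(2) = (t^2 + 2*t + 1)/(t + 5*sqrt(2))
(3) = (w^2 - 16)/(w^2 - 5*w)
(4) = (p^2 + p*(3 - sqrt(2)) - 3*sqrt(2))/(p^2 + p*(6 + 7*sqrt(2)) + 42*sqrt(2))
(5) = (d - 2)/(d + 7)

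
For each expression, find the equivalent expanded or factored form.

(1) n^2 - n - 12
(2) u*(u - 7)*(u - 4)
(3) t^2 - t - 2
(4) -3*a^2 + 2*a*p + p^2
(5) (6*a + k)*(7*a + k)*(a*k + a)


(1) = (n - 4)*(n + 3)
(2) = u^3 - 11*u^2 + 28*u
(3) = (t - 2)*(t + 1)
(4) = (-a + p)*(3*a + p)
(5) = 42*a^3*k + 42*a^3 + 13*a^2*k^2 + 13*a^2*k + a*k^3 + a*k^2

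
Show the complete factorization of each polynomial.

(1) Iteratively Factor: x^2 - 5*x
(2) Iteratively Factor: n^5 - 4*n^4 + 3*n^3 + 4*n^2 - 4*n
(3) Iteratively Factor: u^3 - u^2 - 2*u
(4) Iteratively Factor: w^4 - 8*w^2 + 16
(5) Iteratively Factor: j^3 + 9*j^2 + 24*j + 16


(1) = (x)*(x - 5)
(2) = (n)*(n^4 - 4*n^3 + 3*n^2 + 4*n - 4) = n*(n - 2)*(n^3 - 2*n^2 - n + 2) = n*(n - 2)^2*(n^2 - 1) = n*(n - 2)^2*(n - 1)*(n + 1)
(3) = (u)*(u^2 - u - 2) = u*(u - 2)*(u + 1)
(4) = (w - 2)*(w^3 + 2*w^2 - 4*w - 8) = (w - 2)*(w + 2)*(w^2 - 4) = (w - 2)^2*(w + 2)*(w + 2)
(5) = (j + 4)*(j^2 + 5*j + 4) = (j + 4)^2*(j + 1)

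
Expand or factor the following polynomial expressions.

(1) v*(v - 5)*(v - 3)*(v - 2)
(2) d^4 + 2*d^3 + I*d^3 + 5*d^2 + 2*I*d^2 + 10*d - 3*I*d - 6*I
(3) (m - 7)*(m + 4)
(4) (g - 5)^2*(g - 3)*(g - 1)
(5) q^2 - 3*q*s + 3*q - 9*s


(1) = v^4 - 10*v^3 + 31*v^2 - 30*v
(2) = (d + 2)*(d - I)^2*(d + 3*I)
(3) = m^2 - 3*m - 28
(4) = g^4 - 14*g^3 + 68*g^2 - 130*g + 75
(5) = (q + 3)*(q - 3*s)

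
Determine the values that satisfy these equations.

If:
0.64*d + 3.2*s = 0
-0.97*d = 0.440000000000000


Then:
d = -0.45
s = 0.09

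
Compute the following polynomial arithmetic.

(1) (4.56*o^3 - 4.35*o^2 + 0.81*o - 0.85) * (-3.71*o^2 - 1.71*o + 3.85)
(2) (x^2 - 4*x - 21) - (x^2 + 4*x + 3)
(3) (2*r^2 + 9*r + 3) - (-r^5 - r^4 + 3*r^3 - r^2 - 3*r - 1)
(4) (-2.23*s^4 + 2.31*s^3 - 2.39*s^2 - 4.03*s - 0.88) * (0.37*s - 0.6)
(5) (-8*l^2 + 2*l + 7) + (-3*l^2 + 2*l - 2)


(1) = -16.9176*o^5 + 8.3409*o^4 + 21.9894*o^3 - 14.9791*o^2 + 4.572*o - 3.2725
(2) = -8*x - 24
(3) = r^5 + r^4 - 3*r^3 + 3*r^2 + 12*r + 4
(4) = -0.8251*s^5 + 2.1927*s^4 - 2.2703*s^3 - 0.0571*s^2 + 2.0924*s + 0.528
(5) = -11*l^2 + 4*l + 5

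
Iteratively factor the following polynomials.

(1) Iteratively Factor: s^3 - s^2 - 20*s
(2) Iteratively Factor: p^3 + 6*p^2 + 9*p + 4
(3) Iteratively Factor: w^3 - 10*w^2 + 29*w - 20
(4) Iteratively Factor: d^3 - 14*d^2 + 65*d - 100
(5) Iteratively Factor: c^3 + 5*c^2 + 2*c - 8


(1) = (s + 4)*(s^2 - 5*s) = (s - 5)*(s + 4)*(s)
(2) = (p + 4)*(p^2 + 2*p + 1) = (p + 1)*(p + 4)*(p + 1)
(3) = (w - 1)*(w^2 - 9*w + 20) = (w - 5)*(w - 1)*(w - 4)
(4) = (d - 4)*(d^2 - 10*d + 25) = (d - 5)*(d - 4)*(d - 5)
(5) = (c - 1)*(c^2 + 6*c + 8) = (c - 1)*(c + 4)*(c + 2)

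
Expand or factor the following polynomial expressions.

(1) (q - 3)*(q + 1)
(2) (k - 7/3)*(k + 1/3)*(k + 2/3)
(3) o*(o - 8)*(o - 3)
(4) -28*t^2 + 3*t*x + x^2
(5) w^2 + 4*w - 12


(1) = q^2 - 2*q - 3
(2) = k^3 - 4*k^2/3 - 19*k/9 - 14/27
(3) = o^3 - 11*o^2 + 24*o
(4) = (-4*t + x)*(7*t + x)
(5) = (w - 2)*(w + 6)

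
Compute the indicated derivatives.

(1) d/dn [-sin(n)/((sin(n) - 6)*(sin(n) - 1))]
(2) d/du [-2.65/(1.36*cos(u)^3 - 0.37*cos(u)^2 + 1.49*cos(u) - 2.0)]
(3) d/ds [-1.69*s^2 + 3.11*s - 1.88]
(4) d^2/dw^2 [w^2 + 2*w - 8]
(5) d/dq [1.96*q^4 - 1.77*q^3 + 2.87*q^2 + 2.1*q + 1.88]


(1) = (sin(n)^2 - 6)*cos(n)/((sin(n) - 6)^2*(sin(n) - 1)^2)
(2) = (-10.812*cos(u)^2 + 1.961*cos(u) - 3.9485)*sin(u)/(1.36*cos(u)^3 - 0.37*cos(u)^2 + 1.49*cos(u) - 2.0)^2
(3) = 3.11 - 3.38*s
(4) = 2
(5) = 7.84*q^3 - 5.31*q^2 + 5.74*q + 2.1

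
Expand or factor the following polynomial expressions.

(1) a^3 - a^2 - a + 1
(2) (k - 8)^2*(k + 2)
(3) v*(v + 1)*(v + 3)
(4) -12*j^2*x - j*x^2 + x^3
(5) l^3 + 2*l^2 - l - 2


(1) = (a - 1)^2*(a + 1)
(2) = k^3 - 14*k^2 + 32*k + 128
(3) = v^3 + 4*v^2 + 3*v
(4) = x*(-4*j + x)*(3*j + x)
(5) = (l - 1)*(l + 1)*(l + 2)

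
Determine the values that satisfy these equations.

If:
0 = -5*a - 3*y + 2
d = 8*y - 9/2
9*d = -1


Then:
a = 17/240
d = -1/9
y = 79/144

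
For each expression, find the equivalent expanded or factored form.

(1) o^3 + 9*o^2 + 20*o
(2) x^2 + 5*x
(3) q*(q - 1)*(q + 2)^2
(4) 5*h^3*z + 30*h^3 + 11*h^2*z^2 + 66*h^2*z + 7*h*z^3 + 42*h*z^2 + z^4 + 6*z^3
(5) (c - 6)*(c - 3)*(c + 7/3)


(1) = o*(o + 4)*(o + 5)
(2) = x*(x + 5)
(3) = q^4 + 3*q^3 - 4*q
(4) = (h + z)^2*(5*h + z)*(z + 6)
(5) = c^3 - 20*c^2/3 - 3*c + 42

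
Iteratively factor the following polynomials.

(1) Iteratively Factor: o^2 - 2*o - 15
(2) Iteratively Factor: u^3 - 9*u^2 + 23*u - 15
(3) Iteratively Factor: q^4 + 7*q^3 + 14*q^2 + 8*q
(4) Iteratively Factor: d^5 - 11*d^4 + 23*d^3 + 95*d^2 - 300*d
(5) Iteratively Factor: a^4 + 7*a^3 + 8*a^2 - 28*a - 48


(1) = (o + 3)*(o - 5)
(2) = (u - 5)*(u^2 - 4*u + 3) = (u - 5)*(u - 3)*(u - 1)
(3) = (q)*(q^3 + 7*q^2 + 14*q + 8) = q*(q + 2)*(q^2 + 5*q + 4) = q*(q + 1)*(q + 2)*(q + 4)
(4) = (d - 5)*(d^4 - 6*d^3 - 7*d^2 + 60*d) = d*(d - 5)*(d^3 - 6*d^2 - 7*d + 60) = d*(d - 5)*(d - 4)*(d^2 - 2*d - 15) = d*(d - 5)^2*(d - 4)*(d + 3)
(5) = (a + 3)*(a^3 + 4*a^2 - 4*a - 16) = (a - 2)*(a + 3)*(a^2 + 6*a + 8) = (a - 2)*(a + 2)*(a + 3)*(a + 4)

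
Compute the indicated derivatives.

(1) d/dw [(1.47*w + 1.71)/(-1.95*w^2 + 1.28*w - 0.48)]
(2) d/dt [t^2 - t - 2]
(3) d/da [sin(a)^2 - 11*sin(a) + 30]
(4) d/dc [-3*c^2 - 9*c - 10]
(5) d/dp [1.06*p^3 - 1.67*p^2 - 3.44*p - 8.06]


(1) = (2.8665*w^2 + 6.669*w - 2.8944)/(3.8025*w^4 - 4.992*w^3 + 3.5104*w^2 - 1.2288*w + 0.2304)
(2) = 2*t - 1
(3) = (2*sin(a) - 11)*cos(a)
(4) = -6*c - 9
(5) = 3.18*p^2 - 3.34*p - 3.44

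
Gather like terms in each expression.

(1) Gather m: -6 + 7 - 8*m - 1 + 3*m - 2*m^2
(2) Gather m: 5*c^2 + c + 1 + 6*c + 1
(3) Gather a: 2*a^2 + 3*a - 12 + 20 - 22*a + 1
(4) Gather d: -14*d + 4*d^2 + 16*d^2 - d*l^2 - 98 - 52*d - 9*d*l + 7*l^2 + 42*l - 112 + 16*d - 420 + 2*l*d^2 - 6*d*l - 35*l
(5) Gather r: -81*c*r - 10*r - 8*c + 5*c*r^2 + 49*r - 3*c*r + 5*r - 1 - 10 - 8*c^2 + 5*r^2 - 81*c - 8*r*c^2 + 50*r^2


(1) = -2*m^2 - 5*m
(2) = 5*c^2 + 7*c + 2
(3) = 2*a^2 - 19*a + 9
(4) = d^2*(2*l + 20) + d*(-l^2 - 15*l - 50) + 7*l^2 + 7*l - 630
(5) = -8*c^2 - 89*c + r^2*(5*c + 55) + r*(-8*c^2 - 84*c + 44) - 11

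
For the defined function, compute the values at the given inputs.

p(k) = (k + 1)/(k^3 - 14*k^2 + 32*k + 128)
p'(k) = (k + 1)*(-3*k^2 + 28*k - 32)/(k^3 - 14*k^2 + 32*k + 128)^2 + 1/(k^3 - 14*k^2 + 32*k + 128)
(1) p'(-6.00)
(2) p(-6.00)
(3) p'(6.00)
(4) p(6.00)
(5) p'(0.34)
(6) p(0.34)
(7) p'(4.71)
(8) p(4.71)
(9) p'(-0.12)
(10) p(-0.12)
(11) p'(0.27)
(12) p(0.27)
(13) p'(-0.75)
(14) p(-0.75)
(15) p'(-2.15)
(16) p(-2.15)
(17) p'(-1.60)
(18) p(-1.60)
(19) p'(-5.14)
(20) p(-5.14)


(1) = 0.00
(2) = 0.01
(3) = 0.22
(4) = 0.22
(5) = 0.01
(6) = 0.01
(7) = 0.05
(8) = 0.08
(9) = 0.01
(10) = 0.01
(11) = 0.01
(12) = 0.01
(13) = 0.01
(14) = 0.00
(15) = 0.45
(16) = 0.07
(17) = 0.06
(18) = -0.02
(19) = 0.00
(20) = 0.01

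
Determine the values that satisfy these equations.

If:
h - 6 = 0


Then:
h = 6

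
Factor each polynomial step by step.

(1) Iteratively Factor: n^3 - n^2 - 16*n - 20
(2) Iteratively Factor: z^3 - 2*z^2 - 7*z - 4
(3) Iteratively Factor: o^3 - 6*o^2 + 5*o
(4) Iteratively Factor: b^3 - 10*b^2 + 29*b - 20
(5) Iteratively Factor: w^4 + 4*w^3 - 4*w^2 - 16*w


(1) = (n - 5)*(n^2 + 4*n + 4) = (n - 5)*(n + 2)*(n + 2)
(2) = (z + 1)*(z^2 - 3*z - 4) = (z + 1)^2*(z - 4)
(3) = (o)*(o^2 - 6*o + 5) = o*(o - 1)*(o - 5)
(4) = (b - 5)*(b^2 - 5*b + 4) = (b - 5)*(b - 1)*(b - 4)
(5) = (w)*(w^3 + 4*w^2 - 4*w - 16) = w*(w + 2)*(w^2 + 2*w - 8) = w*(w - 2)*(w + 2)*(w + 4)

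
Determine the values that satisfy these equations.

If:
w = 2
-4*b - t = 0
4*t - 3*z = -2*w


Then:
b = 1/4 - 3*z/16
t = 3*z/4 - 1
w = 2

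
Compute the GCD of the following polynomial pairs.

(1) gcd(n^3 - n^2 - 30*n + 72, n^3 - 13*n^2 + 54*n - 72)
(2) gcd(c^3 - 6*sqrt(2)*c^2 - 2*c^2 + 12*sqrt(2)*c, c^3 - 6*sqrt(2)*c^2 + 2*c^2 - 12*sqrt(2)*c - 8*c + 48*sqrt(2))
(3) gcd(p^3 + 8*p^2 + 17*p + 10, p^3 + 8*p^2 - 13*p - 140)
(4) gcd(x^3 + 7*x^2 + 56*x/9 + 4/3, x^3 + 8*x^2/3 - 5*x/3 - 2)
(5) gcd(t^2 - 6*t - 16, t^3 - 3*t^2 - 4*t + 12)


(1) = gcd((n - 4)*(n - 3)*(n + 6), (n - 6)*(n - 4)*(n - 3)) = n^2 - 7*n + 12
(2) = gcd(c*(c - 2)*(c - 6*sqrt(2)), (c - 2)*(c + 4)*(c - 6*sqrt(2))) = c^2 + c*(-6*sqrt(2) - 2) + 12*sqrt(2)
(3) = p + 5
(4) = gcd((x + 1/3)*(x + 2/3)*(x + 6), (x - 1)*(x + 2/3)*(x + 3)) = x + 2/3
(5) = t + 2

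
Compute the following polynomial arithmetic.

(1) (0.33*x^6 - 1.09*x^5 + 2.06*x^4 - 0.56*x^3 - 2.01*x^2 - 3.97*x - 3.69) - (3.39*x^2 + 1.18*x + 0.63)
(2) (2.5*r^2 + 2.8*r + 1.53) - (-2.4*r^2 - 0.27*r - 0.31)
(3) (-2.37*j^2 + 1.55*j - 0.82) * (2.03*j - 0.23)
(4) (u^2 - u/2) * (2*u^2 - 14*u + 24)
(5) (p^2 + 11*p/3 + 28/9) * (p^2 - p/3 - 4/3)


(1) = 0.33*x^6 - 1.09*x^5 + 2.06*x^4 - 0.56*x^3 - 5.4*x^2 - 5.15*x - 4.32
(2) = 4.9*r^2 + 3.07*r + 1.84
(3) = -4.8111*j^3 + 3.6916*j^2 - 2.0211*j + 0.1886
(4) = 2*u^4 - 15*u^3 + 31*u^2 - 12*u
(5) = p^4 + 10*p^3/3 + 5*p^2/9 - 160*p/27 - 112/27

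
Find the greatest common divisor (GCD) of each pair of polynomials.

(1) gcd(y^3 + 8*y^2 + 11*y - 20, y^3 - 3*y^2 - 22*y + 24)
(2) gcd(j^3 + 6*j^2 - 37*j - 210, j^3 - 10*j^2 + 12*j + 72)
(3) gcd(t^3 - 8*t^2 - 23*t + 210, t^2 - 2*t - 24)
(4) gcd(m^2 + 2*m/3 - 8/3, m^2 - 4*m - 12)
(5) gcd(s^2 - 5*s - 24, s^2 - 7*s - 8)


(1) = y^2 + 3*y - 4
(2) = j - 6
(3) = gcd((t - 7)*(t - 6)*(t + 5), (t - 6)*(t + 4)) = t - 6
(4) = gcd((m - 4/3)*(m + 2), (m - 6)*(m + 2)) = m + 2
(5) = gcd((s - 8)*(s + 3), (s - 8)*(s + 1)) = s - 8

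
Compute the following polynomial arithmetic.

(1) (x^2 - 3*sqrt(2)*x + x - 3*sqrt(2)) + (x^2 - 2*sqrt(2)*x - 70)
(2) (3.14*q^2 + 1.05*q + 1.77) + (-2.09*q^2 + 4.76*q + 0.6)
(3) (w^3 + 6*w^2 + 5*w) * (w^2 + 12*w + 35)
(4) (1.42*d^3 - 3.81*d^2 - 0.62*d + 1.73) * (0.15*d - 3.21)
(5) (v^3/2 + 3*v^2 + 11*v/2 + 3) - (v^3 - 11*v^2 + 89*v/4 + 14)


(1) = 2*x^2 - 5*sqrt(2)*x + x - 70 - 3*sqrt(2)
(2) = 1.05*q^2 + 5.81*q + 2.37
(3) = w^5 + 18*w^4 + 112*w^3 + 270*w^2 + 175*w
(4) = 0.213*d^4 - 5.1297*d^3 + 12.1371*d^2 + 2.2497*d - 5.5533
(5) = -v^3/2 + 14*v^2 - 67*v/4 - 11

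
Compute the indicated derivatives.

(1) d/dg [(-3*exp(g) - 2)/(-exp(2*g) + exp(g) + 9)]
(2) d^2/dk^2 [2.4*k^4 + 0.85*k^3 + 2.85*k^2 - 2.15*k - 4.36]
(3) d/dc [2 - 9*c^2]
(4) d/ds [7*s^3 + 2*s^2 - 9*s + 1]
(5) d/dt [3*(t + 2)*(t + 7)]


(1) = (-(2*exp(g) - 1)*(3*exp(g) + 2) + 3*exp(2*g) - 3*exp(g) - 27)*exp(g)/(-exp(2*g) + exp(g) + 9)^2
(2) = 28.8*k^2 + 5.1*k + 5.7
(3) = -18*c
(4) = 21*s^2 + 4*s - 9
(5) = 6*t + 27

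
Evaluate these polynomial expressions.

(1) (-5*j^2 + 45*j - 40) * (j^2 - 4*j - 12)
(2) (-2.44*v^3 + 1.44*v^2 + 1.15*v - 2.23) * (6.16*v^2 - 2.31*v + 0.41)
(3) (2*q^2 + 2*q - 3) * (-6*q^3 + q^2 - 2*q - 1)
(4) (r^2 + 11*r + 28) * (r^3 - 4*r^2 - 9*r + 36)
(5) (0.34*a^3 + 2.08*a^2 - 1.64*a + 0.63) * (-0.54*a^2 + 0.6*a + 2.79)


(1) = -5*j^4 + 65*j^3 - 160*j^2 - 380*j + 480
(2) = -15.0304*v^5 + 14.5068*v^4 + 2.7572*v^3 - 15.8029*v^2 + 5.6228*v - 0.9143
(3) = -12*q^5 - 10*q^4 + 16*q^3 - 9*q^2 + 4*q + 3
(4) = r^5 + 7*r^4 - 25*r^3 - 175*r^2 + 144*r + 1008
(5) = -0.1836*a^5 - 0.9192*a^4 + 3.0822*a^3 + 4.479*a^2 - 4.1976*a + 1.7577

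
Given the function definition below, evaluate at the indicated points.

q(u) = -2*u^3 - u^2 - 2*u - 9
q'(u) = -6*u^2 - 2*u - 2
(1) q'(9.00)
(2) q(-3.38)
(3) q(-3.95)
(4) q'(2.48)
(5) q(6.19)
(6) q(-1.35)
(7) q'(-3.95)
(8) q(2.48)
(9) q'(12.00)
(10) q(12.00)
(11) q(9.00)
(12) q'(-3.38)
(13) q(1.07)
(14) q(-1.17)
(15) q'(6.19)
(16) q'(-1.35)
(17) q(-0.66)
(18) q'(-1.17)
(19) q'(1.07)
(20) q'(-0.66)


(1) = -506.00
(2) = 63.56
(3) = 106.56
(4) = -43.86
(5) = -534.05
(6) = -3.20
(7) = -87.72
(8) = -50.62
(9) = -890.00
(10) = -3633.00
(11) = -1566.00
(12) = -63.79
(13) = -14.73
(14) = -4.83
(15) = -244.28
(16) = -10.24
(17) = -7.54
(18) = -7.87
(19) = -11.01
(20) = -3.29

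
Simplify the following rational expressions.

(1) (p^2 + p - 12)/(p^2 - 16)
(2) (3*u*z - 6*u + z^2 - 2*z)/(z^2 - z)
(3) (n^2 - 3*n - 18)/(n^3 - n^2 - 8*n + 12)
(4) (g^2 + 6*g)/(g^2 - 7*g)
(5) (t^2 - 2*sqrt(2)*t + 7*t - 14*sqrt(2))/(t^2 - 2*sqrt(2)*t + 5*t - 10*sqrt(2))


(1) = (p - 3)/(p - 4)
(2) = (3*u*z - 6*u + z^2 - 2*z)/(z^2 - z)
(3) = (n - 6)/(n^2 - 4*n + 4)
(4) = (g + 6)/(g - 7)
(5) = (t + 7)/(t + 5)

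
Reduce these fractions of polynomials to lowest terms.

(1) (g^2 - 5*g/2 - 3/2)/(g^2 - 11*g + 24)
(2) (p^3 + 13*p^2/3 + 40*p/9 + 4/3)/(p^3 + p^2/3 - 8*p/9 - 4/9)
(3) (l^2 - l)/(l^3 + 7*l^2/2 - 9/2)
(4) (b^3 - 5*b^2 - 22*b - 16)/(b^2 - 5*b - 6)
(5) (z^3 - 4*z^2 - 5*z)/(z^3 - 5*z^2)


(1) = (2*g + 1)/(2*g - 16)
(2) = (p + 3)/(p - 1)
(3) = 2*l/(2*l^2 + 9*l + 9)
(4) = (b^2 - 6*b - 16)/(b - 6)
(5) = (z + 1)/z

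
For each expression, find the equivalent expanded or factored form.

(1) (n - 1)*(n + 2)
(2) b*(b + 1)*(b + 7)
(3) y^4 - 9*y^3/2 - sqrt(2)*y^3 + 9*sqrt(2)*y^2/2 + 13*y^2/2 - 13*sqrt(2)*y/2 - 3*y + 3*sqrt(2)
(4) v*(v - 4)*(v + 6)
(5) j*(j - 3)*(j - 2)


(1) = n^2 + n - 2
(2) = b^3 + 8*b^2 + 7*b
(3) = (y - 2)*(y - 3/2)*(y - 1)*(y - sqrt(2))
(4) = v^3 + 2*v^2 - 24*v
(5) = j^3 - 5*j^2 + 6*j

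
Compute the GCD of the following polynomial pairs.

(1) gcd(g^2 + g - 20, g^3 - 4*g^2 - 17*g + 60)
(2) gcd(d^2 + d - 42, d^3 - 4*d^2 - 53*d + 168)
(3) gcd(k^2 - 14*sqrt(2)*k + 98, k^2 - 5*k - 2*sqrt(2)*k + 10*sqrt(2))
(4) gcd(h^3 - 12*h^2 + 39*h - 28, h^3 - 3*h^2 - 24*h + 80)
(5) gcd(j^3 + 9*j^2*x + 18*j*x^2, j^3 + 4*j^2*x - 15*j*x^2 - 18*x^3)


(1) = gcd((g - 4)*(g + 5), (g - 5)*(g - 3)*(g + 4)) = 1
(2) = d + 7
(3) = gcd((k - 7*sqrt(2))^2, (k - 5)*(k - 2*sqrt(2))) = 1
(4) = gcd((h - 7)*(h - 4)*(h - 1), (h - 4)^2*(h + 5)) = h - 4
(5) = j + 6*x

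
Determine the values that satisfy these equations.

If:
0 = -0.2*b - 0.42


Then:
b = -2.10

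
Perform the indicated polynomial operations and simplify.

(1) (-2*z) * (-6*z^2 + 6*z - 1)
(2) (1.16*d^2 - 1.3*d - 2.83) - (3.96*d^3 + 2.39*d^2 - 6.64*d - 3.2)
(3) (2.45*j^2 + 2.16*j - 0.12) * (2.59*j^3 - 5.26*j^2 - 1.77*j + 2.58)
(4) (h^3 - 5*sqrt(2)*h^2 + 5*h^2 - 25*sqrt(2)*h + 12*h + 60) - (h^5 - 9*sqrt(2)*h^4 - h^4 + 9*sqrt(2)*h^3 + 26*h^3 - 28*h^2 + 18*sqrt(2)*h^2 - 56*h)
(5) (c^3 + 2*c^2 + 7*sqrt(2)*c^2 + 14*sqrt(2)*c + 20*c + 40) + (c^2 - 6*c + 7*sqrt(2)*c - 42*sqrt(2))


(1) = 12*z^3 - 12*z^2 + 2*z
(2) = -3.96*d^3 - 1.23*d^2 + 5.34*d + 0.37
(3) = 6.3455*j^5 - 7.2926*j^4 - 16.0089*j^3 + 3.129*j^2 + 5.7852*j - 0.3096
(4) = -h^5 + h^4 + 9*sqrt(2)*h^4 - 25*h^3 - 9*sqrt(2)*h^3 - 23*sqrt(2)*h^2 + 33*h^2 - 25*sqrt(2)*h + 68*h + 60
(5) = c^3 + 3*c^2 + 7*sqrt(2)*c^2 + 14*c + 21*sqrt(2)*c - 42*sqrt(2) + 40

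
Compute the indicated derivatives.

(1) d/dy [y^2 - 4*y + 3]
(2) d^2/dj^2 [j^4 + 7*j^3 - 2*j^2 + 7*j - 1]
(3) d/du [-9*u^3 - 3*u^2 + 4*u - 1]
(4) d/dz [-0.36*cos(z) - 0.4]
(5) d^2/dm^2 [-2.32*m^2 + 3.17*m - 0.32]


(1) = 2*y - 4
(2) = 12*j^2 + 42*j - 4
(3) = -27*u^2 - 6*u + 4
(4) = 0.36*sin(z)
(5) = -4.64000000000000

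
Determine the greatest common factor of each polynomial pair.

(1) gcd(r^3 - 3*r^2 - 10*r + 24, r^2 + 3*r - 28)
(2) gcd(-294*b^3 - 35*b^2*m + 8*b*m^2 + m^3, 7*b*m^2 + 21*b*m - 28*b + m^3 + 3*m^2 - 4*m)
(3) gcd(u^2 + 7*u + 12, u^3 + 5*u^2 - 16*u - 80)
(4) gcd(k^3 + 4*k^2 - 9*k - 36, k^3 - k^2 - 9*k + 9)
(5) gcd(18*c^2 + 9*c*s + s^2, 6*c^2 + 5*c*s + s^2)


(1) = r - 4
(2) = 7*b + m
(3) = gcd((u + 3)*(u + 4), (u - 4)*(u + 4)*(u + 5)) = u + 4
(4) = k^2 - 9
(5) = gcd((3*c + s)*(6*c + s), (2*c + s)*(3*c + s)) = 3*c + s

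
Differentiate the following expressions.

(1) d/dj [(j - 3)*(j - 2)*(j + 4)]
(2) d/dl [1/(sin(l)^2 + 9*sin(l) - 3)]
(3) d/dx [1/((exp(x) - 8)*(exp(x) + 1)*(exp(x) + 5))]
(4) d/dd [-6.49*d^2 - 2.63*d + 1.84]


(1) = 3*j^2 - 2*j - 14
(2) = -(2*sin(l) + 9)*cos(l)/(sin(l)^2 + 9*sin(l) - 3)^2
(3) = -((exp(x) - 8)*(exp(x) + 1) + (exp(x) - 8)*(exp(x) + 5) + (exp(x) + 1)*(exp(x) + 5))/(4*(exp(x) - 8)^2*(exp(x) + 5)^2*cosh(x/2)^2)
(4) = -12.98*d - 2.63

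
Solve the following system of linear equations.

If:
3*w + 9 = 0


Then:
w = -3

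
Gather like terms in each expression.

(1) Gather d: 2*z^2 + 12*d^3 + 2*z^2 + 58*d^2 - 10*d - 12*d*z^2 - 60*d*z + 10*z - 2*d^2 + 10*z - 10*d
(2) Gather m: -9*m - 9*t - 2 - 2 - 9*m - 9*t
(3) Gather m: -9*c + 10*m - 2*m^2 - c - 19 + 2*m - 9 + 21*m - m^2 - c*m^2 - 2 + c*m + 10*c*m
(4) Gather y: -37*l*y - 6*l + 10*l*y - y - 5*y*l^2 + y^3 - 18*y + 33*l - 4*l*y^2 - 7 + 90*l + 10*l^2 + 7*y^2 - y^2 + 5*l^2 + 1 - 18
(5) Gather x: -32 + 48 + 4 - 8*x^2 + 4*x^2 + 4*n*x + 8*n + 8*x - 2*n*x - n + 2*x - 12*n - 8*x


(1) = 12*d^3 + 56*d^2 + d*(-12*z^2 - 60*z - 20) + 4*z^2 + 20*z
(2) = -18*m - 18*t - 4
(3) = -10*c + m^2*(-c - 3) + m*(11*c + 33) - 30
(4) = 15*l^2 + 117*l + y^3 + y^2*(6 - 4*l) + y*(-5*l^2 - 27*l - 19) - 24
(5) = -5*n - 4*x^2 + x*(2*n + 2) + 20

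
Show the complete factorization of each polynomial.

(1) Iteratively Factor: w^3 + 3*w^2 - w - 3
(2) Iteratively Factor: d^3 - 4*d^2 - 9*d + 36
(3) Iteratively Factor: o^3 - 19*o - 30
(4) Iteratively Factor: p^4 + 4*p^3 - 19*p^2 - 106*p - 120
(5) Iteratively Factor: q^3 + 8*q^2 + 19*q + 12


(1) = (w - 1)*(w^2 + 4*w + 3) = (w - 1)*(w + 3)*(w + 1)
(2) = (d - 4)*(d^2 - 9) = (d - 4)*(d + 3)*(d - 3)
(3) = (o + 2)*(o^2 - 2*o - 15) = (o + 2)*(o + 3)*(o - 5)
(4) = (p + 3)*(p^3 + p^2 - 22*p - 40) = (p - 5)*(p + 3)*(p^2 + 6*p + 8) = (p - 5)*(p + 3)*(p + 4)*(p + 2)
(5) = (q + 1)*(q^2 + 7*q + 12) = (q + 1)*(q + 4)*(q + 3)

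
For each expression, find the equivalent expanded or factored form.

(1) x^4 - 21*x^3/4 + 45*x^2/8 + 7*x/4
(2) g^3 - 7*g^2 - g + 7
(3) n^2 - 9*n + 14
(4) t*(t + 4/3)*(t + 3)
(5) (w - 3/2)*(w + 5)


(1) = x*(x - 7/2)*(x - 2)*(x + 1/4)
(2) = (g - 7)*(g - 1)*(g + 1)
(3) = (n - 7)*(n - 2)
(4) = t^3 + 13*t^2/3 + 4*t
(5) = w^2 + 7*w/2 - 15/2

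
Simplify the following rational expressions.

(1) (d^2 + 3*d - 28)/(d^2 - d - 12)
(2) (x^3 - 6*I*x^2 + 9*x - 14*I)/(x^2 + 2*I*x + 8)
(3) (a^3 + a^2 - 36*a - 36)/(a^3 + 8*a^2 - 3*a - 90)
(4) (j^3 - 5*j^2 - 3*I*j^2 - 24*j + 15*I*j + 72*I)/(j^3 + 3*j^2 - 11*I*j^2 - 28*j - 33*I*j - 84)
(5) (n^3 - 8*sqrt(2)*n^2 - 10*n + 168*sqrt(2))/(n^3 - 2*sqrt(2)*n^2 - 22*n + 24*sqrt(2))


(1) = (d + 7)/(d + 3)
(2) = (x^3 - 6*I*x^2 + 9*x - 14*I)/(x^2 + 2*I*x + 8)
(3) = (a^2 - 5*a - 6)/(a^2 + 2*a - 15)
(4) = (j^2 + j*(-8 - 3*I) + 24*I)/(j^2 - 11*I*j - 28)
(5) = (n - 7*sqrt(2))/(n - sqrt(2))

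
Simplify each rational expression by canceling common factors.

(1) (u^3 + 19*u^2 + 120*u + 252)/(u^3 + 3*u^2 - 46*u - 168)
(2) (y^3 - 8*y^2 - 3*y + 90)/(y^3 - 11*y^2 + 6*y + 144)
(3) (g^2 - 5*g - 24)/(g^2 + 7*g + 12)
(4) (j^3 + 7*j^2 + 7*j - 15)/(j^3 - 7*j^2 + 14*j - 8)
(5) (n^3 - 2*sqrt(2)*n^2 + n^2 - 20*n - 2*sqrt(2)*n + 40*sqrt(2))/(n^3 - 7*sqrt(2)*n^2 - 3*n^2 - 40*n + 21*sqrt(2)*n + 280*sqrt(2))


(1) = (u^2 + 13*u + 42)/(u^2 - 3*u - 28)
(2) = (y - 5)/(y - 8)
(3) = (g - 8)/(g + 4)
(4) = (j^2 + 8*j + 15)/(j^2 - 6*j + 8)
(5) = (n^2 + n*(-4 - 2*sqrt(2)) + 8*sqrt(2))/(n^2 + n*(-7*sqrt(2) - 8) + 56*sqrt(2))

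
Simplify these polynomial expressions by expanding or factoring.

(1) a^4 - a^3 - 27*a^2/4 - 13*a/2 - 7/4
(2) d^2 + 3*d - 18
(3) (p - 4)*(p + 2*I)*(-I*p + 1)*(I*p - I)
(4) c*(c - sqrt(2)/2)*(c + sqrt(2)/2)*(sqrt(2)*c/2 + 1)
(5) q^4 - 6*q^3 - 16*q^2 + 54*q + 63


(1) = (a - 7/2)*(a + 1/2)*(a + 1)^2
(2) = (d - 3)*(d + 6)
(3) = p^4 - 5*p^3 + 3*I*p^3 + 2*p^2 - 15*I*p^2 + 10*p + 12*I*p - 8
(4) = sqrt(2)*c^4/2 + c^3 - sqrt(2)*c^2/4 - c/2
(5) = (q - 7)*(q - 3)*(q + 1)*(q + 3)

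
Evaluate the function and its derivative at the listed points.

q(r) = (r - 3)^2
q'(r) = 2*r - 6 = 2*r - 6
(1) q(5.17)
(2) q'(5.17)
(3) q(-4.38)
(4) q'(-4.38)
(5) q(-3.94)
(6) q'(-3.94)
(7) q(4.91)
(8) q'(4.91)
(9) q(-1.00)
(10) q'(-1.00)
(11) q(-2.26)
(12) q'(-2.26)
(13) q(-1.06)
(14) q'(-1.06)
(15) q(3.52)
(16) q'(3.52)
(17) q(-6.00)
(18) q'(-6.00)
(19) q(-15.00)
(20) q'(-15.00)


(1) = 4.71
(2) = 4.34
(3) = 54.46
(4) = -14.76
(5) = 48.16
(6) = -13.88
(7) = 3.65
(8) = 3.82
(9) = 16.00
(10) = -8.00
(11) = 27.67
(12) = -10.52
(13) = 16.48
(14) = -8.12
(15) = 0.27
(16) = 1.04
(17) = 81.00
(18) = -18.00
(19) = 324.00
(20) = -36.00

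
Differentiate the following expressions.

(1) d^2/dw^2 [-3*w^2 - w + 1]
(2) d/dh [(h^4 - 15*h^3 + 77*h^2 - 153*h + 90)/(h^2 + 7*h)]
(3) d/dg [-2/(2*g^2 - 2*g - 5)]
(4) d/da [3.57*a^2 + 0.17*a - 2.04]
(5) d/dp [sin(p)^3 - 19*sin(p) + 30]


(1) = -6
(2) = 2*(h^5 + 3*h^4 - 105*h^3 + 346*h^2 - 90*h - 315)/(h^2*(h^2 + 14*h + 49))
(3) = 4*(2*g - 1)/(-2*g^2 + 2*g + 5)^2
(4) = 7.14*a + 0.17
(5) = (3*sin(p)^2 - 19)*cos(p)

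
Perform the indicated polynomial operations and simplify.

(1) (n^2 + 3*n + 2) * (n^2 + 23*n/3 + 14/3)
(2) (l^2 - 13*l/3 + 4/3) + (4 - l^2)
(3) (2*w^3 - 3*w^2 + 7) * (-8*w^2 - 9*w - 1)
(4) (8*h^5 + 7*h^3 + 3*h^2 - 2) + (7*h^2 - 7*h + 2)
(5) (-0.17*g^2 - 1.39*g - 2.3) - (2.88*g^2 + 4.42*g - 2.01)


(1) = n^4 + 32*n^3/3 + 89*n^2/3 + 88*n/3 + 28/3
(2) = 16/3 - 13*l/3
(3) = -16*w^5 + 6*w^4 + 25*w^3 - 53*w^2 - 63*w - 7
(4) = 8*h^5 + 7*h^3 + 10*h^2 - 7*h
(5) = -3.05*g^2 - 5.81*g - 0.29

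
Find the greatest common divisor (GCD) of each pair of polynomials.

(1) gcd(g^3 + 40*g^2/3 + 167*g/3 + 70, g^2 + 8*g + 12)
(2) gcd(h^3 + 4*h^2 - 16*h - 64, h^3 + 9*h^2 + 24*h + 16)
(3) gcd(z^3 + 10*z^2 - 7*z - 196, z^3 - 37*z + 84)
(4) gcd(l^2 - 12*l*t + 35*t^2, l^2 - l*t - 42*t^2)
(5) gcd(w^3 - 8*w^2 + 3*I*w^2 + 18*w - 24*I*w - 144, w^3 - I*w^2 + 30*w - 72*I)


(1) = g + 6
(2) = h^2 + 8*h + 16
(3) = z^2 + 3*z - 28
(4) = -l + 7*t
(5) = w^2 + 3*I*w + 18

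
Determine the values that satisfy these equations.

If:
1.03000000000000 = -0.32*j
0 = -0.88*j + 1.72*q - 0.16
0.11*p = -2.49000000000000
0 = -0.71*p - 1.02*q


Then:
No Solution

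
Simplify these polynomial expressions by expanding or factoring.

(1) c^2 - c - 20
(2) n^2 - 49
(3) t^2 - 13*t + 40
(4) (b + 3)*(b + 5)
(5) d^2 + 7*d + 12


(1) = (c - 5)*(c + 4)
(2) = (n - 7)*(n + 7)
(3) = (t - 8)*(t - 5)
(4) = b^2 + 8*b + 15
(5) = (d + 3)*(d + 4)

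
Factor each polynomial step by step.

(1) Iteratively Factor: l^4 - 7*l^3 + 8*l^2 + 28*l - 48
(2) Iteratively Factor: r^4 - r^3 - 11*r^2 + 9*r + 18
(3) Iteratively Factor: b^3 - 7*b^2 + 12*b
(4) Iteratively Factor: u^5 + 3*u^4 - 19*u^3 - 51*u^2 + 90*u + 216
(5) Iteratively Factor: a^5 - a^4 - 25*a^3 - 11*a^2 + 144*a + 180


(1) = (l - 4)*(l^3 - 3*l^2 - 4*l + 12) = (l - 4)*(l - 2)*(l^2 - l - 6) = (l - 4)*(l - 2)*(l + 2)*(l - 3)
(2) = (r + 3)*(r^3 - 4*r^2 + r + 6) = (r - 3)*(r + 3)*(r^2 - r - 2) = (r - 3)*(r + 1)*(r + 3)*(r - 2)
(3) = (b)*(b^2 - 7*b + 12) = b*(b - 3)*(b - 4)
(4) = (u - 3)*(u^4 + 6*u^3 - u^2 - 54*u - 72) = (u - 3)*(u + 3)*(u^3 + 3*u^2 - 10*u - 24) = (u - 3)*(u + 3)*(u + 4)*(u^2 - u - 6) = (u - 3)^2*(u + 3)*(u + 4)*(u + 2)
(5) = (a + 2)*(a^4 - 3*a^3 - 19*a^2 + 27*a + 90) = (a - 3)*(a + 2)*(a^3 - 19*a - 30) = (a - 3)*(a + 2)^2*(a^2 - 2*a - 15) = (a - 3)*(a + 2)^2*(a + 3)*(a - 5)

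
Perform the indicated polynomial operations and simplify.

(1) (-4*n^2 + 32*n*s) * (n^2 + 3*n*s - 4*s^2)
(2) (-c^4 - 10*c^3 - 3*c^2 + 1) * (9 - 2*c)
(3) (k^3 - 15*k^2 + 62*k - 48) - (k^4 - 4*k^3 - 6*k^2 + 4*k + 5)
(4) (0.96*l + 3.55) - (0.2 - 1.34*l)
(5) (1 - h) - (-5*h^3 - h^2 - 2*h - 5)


(1) = -4*n^4 + 20*n^3*s + 112*n^2*s^2 - 128*n*s^3
(2) = 2*c^5 + 11*c^4 - 84*c^3 - 27*c^2 - 2*c + 9
(3) = -k^4 + 5*k^3 - 9*k^2 + 58*k - 53
(4) = 2.3*l + 3.35
(5) = 5*h^3 + h^2 + h + 6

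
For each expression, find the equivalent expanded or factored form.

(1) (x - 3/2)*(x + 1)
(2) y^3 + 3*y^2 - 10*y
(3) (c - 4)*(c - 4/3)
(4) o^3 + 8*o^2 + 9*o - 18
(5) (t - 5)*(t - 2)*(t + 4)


(1) = x^2 - x/2 - 3/2
(2) = y*(y - 2)*(y + 5)
(3) = c^2 - 16*c/3 + 16/3
(4) = (o - 1)*(o + 3)*(o + 6)
(5) = t^3 - 3*t^2 - 18*t + 40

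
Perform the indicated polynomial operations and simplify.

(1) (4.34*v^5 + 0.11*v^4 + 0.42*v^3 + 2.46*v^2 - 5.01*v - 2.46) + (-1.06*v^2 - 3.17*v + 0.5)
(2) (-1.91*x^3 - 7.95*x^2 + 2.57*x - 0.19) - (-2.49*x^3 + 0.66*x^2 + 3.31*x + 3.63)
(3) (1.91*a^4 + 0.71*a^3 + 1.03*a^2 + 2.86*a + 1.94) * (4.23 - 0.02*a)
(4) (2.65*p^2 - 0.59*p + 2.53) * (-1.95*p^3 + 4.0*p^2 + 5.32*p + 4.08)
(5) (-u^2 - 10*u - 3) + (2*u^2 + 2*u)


(1) = 4.34*v^5 + 0.11*v^4 + 0.42*v^3 + 1.4*v^2 - 8.18*v - 1.96
(2) = 0.58*x^3 - 8.61*x^2 - 0.74*x - 3.82
(3) = -0.0382*a^5 + 8.0651*a^4 + 2.9827*a^3 + 4.2997*a^2 + 12.059*a + 8.2062
(4) = -5.1675*p^5 + 11.7505*p^4 + 6.8045*p^3 + 17.7932*p^2 + 11.0524*p + 10.3224
(5) = u^2 - 8*u - 3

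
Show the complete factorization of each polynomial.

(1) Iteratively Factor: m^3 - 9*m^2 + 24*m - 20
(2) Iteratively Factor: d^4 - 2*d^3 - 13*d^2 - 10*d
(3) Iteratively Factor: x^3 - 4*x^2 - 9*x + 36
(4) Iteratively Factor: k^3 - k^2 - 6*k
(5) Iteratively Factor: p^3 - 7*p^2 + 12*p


(1) = (m - 2)*(m^2 - 7*m + 10) = (m - 5)*(m - 2)*(m - 2)
(2) = (d + 2)*(d^3 - 4*d^2 - 5*d) = (d + 1)*(d + 2)*(d^2 - 5*d) = (d - 5)*(d + 1)*(d + 2)*(d)
(3) = (x - 4)*(x^2 - 9) = (x - 4)*(x + 3)*(x - 3)
(4) = (k - 3)*(k^2 + 2*k) = (k - 3)*(k + 2)*(k)
(5) = (p - 4)*(p^2 - 3*p) = (p - 4)*(p - 3)*(p)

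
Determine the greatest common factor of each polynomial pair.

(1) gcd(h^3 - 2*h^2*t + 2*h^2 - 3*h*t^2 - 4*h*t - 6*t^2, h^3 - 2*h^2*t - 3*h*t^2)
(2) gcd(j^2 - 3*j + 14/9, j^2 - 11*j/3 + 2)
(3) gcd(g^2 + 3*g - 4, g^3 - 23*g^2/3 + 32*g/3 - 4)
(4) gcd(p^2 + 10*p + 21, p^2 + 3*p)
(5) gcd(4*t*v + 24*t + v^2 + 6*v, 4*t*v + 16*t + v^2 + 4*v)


(1) = gcd((h + 2)*(h - 3*t)*(h + t), h*(h - 3*t)*(h + t)) = -h^2 + 2*h*t + 3*t^2
(2) = gcd((j - 7/3)*(j - 2/3), (j - 3)*(j - 2/3)) = j - 2/3
(3) = gcd((g - 1)*(g + 4), (g - 6)*(g - 1)*(g - 2/3)) = g - 1
(4) = gcd((p + 3)*(p + 7), p*(p + 3)) = p + 3
(5) = 4*t + v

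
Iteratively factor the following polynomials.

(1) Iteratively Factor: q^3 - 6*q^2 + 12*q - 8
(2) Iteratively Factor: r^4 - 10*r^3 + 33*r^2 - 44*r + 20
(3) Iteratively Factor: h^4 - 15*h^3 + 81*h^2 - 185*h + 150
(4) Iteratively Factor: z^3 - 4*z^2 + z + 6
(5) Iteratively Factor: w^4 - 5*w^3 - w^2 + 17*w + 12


(1) = (q - 2)*(q^2 - 4*q + 4) = (q - 2)^2*(q - 2)
(2) = (r - 1)*(r^3 - 9*r^2 + 24*r - 20) = (r - 2)*(r - 1)*(r^2 - 7*r + 10) = (r - 5)*(r - 2)*(r - 1)*(r - 2)
(3) = (h - 2)*(h^3 - 13*h^2 + 55*h - 75) = (h - 3)*(h - 2)*(h^2 - 10*h + 25) = (h - 5)*(h - 3)*(h - 2)*(h - 5)
(4) = (z - 3)*(z^2 - z - 2) = (z - 3)*(z - 2)*(z + 1)
(5) = (w + 1)*(w^3 - 6*w^2 + 5*w + 12) = (w - 4)*(w + 1)*(w^2 - 2*w - 3) = (w - 4)*(w + 1)^2*(w - 3)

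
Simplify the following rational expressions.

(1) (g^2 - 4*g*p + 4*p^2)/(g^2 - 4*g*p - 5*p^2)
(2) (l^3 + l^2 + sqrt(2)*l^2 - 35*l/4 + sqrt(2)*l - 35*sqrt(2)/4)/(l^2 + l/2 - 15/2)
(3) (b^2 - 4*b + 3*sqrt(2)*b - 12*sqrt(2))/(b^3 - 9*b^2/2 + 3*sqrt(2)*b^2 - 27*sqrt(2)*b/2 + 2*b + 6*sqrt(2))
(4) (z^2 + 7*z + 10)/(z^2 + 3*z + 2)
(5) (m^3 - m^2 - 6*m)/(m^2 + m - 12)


(1) = (-g^2 + 4*g*p - 4*p^2)/(-g^2 + 4*g*p + 5*p^2)
(2) = (8*l^2 + l*(8*sqrt(2) + 28) + 28*sqrt(2))/(8*l + 24)
(3) = 2/(2*b - 1)
(4) = (z + 5)/(z + 1)
(5) = (m^2 + 2*m)/(m + 4)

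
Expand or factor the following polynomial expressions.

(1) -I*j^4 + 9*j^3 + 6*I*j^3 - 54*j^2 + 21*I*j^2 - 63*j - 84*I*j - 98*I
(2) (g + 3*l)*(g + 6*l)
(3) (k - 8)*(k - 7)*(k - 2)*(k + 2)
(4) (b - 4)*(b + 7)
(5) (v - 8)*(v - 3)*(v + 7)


(1) = (j - 7)*(j + 2*I)*(j + 7*I)*(-I*j - I)
(2) = g^2 + 9*g*l + 18*l^2
(3) = k^4 - 15*k^3 + 52*k^2 + 60*k - 224
(4) = b^2 + 3*b - 28
(5) = v^3 - 4*v^2 - 53*v + 168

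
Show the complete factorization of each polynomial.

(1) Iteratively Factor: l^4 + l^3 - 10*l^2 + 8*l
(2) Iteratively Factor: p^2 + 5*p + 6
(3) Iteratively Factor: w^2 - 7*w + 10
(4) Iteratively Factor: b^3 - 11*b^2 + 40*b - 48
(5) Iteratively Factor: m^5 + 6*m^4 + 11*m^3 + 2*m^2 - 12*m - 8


(1) = (l)*(l^3 + l^2 - 10*l + 8) = l*(l - 2)*(l^2 + 3*l - 4) = l*(l - 2)*(l + 4)*(l - 1)
(2) = (p + 2)*(p + 3)
(3) = (w - 5)*(w - 2)
(4) = (b - 4)*(b^2 - 7*b + 12) = (b - 4)*(b - 3)*(b - 4)
(5) = (m + 2)*(m^4 + 4*m^3 + 3*m^2 - 4*m - 4) = (m + 1)*(m + 2)*(m^3 + 3*m^2 - 4) = (m + 1)*(m + 2)^2*(m^2 + m - 2) = (m + 1)*(m + 2)^3*(m - 1)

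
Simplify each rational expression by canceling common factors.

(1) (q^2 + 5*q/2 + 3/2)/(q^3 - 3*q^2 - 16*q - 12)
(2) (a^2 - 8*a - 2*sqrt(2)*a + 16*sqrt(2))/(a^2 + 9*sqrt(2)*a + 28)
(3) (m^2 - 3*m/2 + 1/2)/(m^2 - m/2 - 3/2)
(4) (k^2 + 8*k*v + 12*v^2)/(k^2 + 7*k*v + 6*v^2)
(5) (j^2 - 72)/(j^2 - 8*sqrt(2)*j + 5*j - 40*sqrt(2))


(1) = (2*q + 3)/(2*q^2 - 8*q - 24)
(2) = (a^2 + a*(-8 - 2*sqrt(2)) + 16*sqrt(2))/(a^2 + 9*sqrt(2)*a + 28)
(3) = (2*m^2 - 3*m + 1)/(2*m^2 - m - 3)
(4) = (k + 2*v)/(k + v)
(5) = (j^2 - 72)/(j^2 + j*(5 - 8*sqrt(2)) - 40*sqrt(2))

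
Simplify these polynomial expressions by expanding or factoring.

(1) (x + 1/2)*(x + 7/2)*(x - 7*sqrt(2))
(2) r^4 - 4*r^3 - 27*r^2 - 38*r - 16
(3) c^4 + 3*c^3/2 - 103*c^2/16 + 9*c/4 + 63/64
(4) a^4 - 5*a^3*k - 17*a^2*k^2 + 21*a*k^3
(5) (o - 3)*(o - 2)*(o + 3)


(1) = x^3 - 7*sqrt(2)*x^2 + 4*x^2 - 28*sqrt(2)*x + 7*x/4 - 49*sqrt(2)/4
(2) = (r - 8)*(r + 1)^2*(r + 2)
(3) = (c - 3/2)*(c - 3/4)*(c + 1/4)*(c + 7/2)
(4) = a*(a - 7*k)*(a - k)*(a + 3*k)
(5) = o^3 - 2*o^2 - 9*o + 18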